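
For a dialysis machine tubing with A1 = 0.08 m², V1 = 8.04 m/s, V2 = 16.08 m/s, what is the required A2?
Formula: V_2 = \frac{A_1 V_1}{A_2}
Substituting knowns: 16.08 = 0.08·8.04/A2
Solving for A2: A2 = 0.08·8.04/16.08 = 0.04 m²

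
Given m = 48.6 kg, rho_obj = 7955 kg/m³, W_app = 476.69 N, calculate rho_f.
Formula: W_{app} = mg\left(1 - \frac{\rho_f}{\rho_{obj}}\right)
Substituting knowns: 476.69 = 48.6·9.81·(1 − rho_f/7955)
Solving for rho_f: rho_f = 7955·(1 − 476.69/(48.6·9.81)) = 1.268 kg/m³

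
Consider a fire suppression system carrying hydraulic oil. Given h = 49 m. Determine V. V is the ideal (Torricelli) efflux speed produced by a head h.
Formula: V = \sqrt{2 g h}
V = √(2·9.81·49) = 31.01 m/s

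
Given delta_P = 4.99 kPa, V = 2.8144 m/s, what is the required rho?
Formula: V = \sqrt{\frac{2 \Delta P}{\rho}}
Substituting knowns: 2.8144 = √(2·(4.99·1000)/rho)
Solving for rho: rho = 2·(4.99·1000)/2.8144² = 1260 kg/m³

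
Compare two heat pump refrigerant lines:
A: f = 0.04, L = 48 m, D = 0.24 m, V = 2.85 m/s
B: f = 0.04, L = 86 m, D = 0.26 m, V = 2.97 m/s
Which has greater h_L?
h_L(A) = 3.312 m, h_L(B) = 5.948 m. Answer: B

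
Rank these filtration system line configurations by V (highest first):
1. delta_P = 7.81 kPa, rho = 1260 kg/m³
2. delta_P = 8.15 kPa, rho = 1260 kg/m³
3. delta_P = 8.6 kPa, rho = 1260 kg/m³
Case 1: V = 3.521 m/s
Case 2: V = 3.597 m/s
Case 3: V = 3.695 m/s
Ranking (highest first): 3, 2, 1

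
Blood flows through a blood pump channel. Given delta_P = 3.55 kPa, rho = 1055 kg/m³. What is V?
Formula: V = \sqrt{\frac{2 \Delta P}{\rho}}
V = √(2·(3.55·1000)/1055) = 2.594 m/s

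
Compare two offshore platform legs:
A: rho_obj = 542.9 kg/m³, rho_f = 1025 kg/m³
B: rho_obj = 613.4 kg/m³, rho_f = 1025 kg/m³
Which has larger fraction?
fraction(A) = 0.5297, fraction(B) = 0.5984. Answer: B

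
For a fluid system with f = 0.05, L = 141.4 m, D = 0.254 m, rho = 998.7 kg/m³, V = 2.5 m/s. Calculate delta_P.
Formula: \Delta P = f \frac{L}{D} \frac{\rho V^2}{2}
delta_P = 0.05·(141.4/0.254)·0.5·998.7·2.5²/1000 = 86.87 kPa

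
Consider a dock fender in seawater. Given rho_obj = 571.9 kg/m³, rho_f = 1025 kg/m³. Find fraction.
Formula: f_{sub} = \frac{\rho_{obj}}{\rho_f}
fraction = 571.9/1025 = 0.558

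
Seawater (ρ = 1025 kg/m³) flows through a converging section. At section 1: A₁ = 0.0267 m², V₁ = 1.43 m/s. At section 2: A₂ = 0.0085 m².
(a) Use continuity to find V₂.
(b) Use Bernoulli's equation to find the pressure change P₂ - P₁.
(a) Continuity: A₁V₁=A₂V₂ -> V₂=A₁V₁/A₂=0.0267*1.43/0.0085=4.49 m/s
(b) Bernoulli: P₂-P₁=0.5*rho*(V₁^2-V₂^2)/1000=0.5*1025*(1.43^2-4.49^2)/1000=-9.284 kPa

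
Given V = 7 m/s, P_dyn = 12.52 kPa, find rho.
Formula: P_{dyn} = \frac{1}{2} \rho V^2
Substituting knowns: 12.52 = 0.5·rho·7²/1000
Solving for rho: rho = 2·(12.52·1000)/7² = 511 kg/m³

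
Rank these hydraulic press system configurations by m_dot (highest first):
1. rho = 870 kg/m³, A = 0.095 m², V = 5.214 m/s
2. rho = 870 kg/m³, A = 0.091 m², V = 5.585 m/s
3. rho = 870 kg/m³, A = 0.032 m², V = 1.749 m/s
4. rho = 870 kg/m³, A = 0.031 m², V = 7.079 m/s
Case 1: m_dot = 430.9 kg/s
Case 2: m_dot = 442.2 kg/s
Case 3: m_dot = 48.69 kg/s
Case 4: m_dot = 190.9 kg/s
Ranking (highest first): 2, 1, 4, 3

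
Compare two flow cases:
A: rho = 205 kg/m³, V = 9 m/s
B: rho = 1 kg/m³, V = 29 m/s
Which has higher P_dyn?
P_dyn(A) = 8.303 kPa, P_dyn(B) = 0.4205 kPa. Answer: A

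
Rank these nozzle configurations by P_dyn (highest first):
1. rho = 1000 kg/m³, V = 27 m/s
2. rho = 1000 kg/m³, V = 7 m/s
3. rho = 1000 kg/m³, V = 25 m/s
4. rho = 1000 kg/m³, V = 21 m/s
Case 1: P_dyn = 364.5 kPa
Case 2: P_dyn = 24.5 kPa
Case 3: P_dyn = 312.5 kPa
Case 4: P_dyn = 220.5 kPa
Ranking (highest first): 1, 3, 4, 2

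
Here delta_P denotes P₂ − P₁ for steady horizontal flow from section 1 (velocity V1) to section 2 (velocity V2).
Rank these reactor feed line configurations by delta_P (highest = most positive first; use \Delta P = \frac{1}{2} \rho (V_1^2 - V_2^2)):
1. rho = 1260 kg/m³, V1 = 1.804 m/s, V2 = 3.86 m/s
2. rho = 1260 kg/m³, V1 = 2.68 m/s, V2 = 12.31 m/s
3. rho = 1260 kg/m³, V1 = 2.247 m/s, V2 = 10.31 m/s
Case 1: delta_P = -7.336 kPa
Case 2: delta_P = -90.94 kPa
Case 3: delta_P = -63.79 kPa
Ranking (highest first): 1, 3, 2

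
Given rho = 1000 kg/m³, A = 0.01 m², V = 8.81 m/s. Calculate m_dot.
Formula: \dot{m} = \rho A V
m_dot = 1000·0.01·8.81 = 88.1 kg/s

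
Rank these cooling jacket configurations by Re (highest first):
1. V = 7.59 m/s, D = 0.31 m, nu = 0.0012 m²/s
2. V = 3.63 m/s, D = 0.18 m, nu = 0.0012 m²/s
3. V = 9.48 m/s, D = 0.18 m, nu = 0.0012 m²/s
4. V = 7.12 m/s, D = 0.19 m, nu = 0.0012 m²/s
Case 1: Re = 1961
Case 2: Re = 544.5
Case 3: Re = 1422
Case 4: Re = 1127
Ranking (highest first): 1, 3, 4, 2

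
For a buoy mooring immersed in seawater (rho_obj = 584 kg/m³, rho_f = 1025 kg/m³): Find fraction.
Formula: f_{sub} = \frac{\rho_{obj}}{\rho_f}
fraction = 584/1025 = 0.5698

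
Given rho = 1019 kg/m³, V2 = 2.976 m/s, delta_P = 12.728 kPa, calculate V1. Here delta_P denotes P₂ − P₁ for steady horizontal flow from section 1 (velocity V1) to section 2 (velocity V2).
Formula: \Delta P = \frac{1}{2} \rho (V_1^2 - V_2^2)
Substituting knowns: 12.728 = 0.5·1019·(V1² − 2.976²)/1000
Solving for V1: V1 = √(2.976² + 2·(12.728·1000)/1019) = 5.817 m/s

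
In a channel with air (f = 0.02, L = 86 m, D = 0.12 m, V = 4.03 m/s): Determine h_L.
Formula: h_L = f \frac{L}{D} \frac{V^2}{2g}
h_L = 0.02·(86/0.12)·4.03²/(2·9.81) = 11.86 m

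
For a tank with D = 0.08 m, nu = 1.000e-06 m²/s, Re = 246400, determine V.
Formula: Re = \frac{V D}{\nu}
Substituting knowns: 246400 = V·0.08/1.000e-06
Solving for V: V = 246400·1.000e-06/0.08 = 3.08 m/s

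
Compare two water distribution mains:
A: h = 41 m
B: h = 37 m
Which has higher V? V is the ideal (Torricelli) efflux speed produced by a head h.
V(A) = 28.36 m/s, V(B) = 26.94 m/s. Answer: A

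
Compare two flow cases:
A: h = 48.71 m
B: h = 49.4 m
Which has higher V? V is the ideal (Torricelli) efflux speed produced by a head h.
V(A) = 30.91 m/s, V(B) = 31.13 m/s. Answer: B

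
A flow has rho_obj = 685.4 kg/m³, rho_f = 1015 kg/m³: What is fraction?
Formula: f_{sub} = \frac{\rho_{obj}}{\rho_f}
fraction = 685.4/1015 = 0.6753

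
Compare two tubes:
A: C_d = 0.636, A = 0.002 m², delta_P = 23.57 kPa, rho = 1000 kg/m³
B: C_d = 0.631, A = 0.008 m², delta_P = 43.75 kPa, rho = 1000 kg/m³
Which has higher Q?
Q(A) = 8.733 L/s, Q(B) = 47.22 L/s. Answer: B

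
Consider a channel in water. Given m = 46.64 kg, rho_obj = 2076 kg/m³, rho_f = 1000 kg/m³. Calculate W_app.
Formula: W_{app} = mg\left(1 - \frac{\rho_f}{\rho_{obj}}\right)
W_app = 46.64·9.81·(1 − 1000/2076) = 237.1 N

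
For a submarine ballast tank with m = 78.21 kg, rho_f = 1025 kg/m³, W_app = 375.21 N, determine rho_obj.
Formula: W_{app} = mg\left(1 - \frac{\rho_f}{\rho_{obj}}\right)
Substituting knowns: 375.21 = 78.21·9.81·(1 − 1025/rho_obj)
Solving for rho_obj: rho_obj = 1025/(1 − 375.21/(78.21·9.81)) = 2006 kg/m³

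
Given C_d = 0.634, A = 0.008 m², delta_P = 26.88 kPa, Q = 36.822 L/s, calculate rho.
Formula: Q = C_d A \sqrt{\frac{2 \Delta P}{\rho}}
Substituting knowns: 36.822 = 0.634·0.008·√(2·(26.88·1000)/rho)·1000
Solving for rho: rho = 2·(26.88·1000)/((36.822/1000)/(0.634·0.008))² = 1020 kg/m³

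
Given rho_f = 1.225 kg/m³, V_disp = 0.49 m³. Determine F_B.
Formula: F_B = \rho_f g V_{disp}
F_B = 1.225·9.81·0.49 = 5.888 N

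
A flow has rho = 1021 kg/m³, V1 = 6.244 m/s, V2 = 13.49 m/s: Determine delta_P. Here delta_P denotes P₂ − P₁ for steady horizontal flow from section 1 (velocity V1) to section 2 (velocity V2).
Formula: \Delta P = \frac{1}{2} \rho (V_1^2 - V_2^2)
delta_P = 0.5·1021·(6.244² − 13.49²)/1000 = -73 kPa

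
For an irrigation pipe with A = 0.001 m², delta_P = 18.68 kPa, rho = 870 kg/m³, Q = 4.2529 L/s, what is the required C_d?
Formula: Q = C_d A \sqrt{\frac{2 \Delta P}{\rho}}
Substituting knowns: 4.2529 = C_d·0.001·√(2·(18.68·1000)/870)·1000
Solving for C_d: C_d = (4.2529/1000)/(0.001·√(2·(18.68·1000)/870)) = 0.649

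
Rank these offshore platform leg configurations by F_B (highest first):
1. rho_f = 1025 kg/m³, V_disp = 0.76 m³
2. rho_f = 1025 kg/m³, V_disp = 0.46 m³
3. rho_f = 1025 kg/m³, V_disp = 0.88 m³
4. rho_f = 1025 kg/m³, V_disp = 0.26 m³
Case 1: F_B = 7642 N
Case 2: F_B = 4625 N
Case 3: F_B = 8849 N
Case 4: F_B = 2614 N
Ranking (highest first): 3, 1, 2, 4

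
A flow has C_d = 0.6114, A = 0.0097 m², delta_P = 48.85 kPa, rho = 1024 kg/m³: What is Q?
Formula: Q = C_d A \sqrt{\frac{2 \Delta P}{\rho}}
Q = 0.6114·0.0097·√(2·(48.85·1000)/1024)·1000 = 57.93 L/s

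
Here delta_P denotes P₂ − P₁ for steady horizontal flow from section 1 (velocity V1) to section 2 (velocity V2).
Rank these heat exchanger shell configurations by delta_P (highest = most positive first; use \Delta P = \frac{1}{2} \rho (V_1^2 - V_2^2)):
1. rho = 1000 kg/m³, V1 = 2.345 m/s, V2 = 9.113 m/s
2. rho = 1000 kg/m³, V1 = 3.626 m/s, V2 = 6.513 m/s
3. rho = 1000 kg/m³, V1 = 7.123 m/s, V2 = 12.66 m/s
Case 1: delta_P = -38.77 kPa
Case 2: delta_P = -14.64 kPa
Case 3: delta_P = -54.77 kPa
Ranking (highest first): 2, 1, 3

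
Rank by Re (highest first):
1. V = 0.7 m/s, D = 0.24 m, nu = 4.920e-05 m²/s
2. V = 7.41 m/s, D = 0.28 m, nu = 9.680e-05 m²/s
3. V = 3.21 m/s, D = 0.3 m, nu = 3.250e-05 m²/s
Case 1: Re = 3415
Case 2: Re = 21434
Case 3: Re = 29631
Ranking (highest first): 3, 2, 1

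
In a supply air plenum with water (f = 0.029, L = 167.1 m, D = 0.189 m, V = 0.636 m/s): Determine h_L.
Formula: h_L = f \frac{L}{D} \frac{V^2}{2g}
h_L = 0.029·(167.1/0.189)·0.636²/(2·9.81) = 0.5286 m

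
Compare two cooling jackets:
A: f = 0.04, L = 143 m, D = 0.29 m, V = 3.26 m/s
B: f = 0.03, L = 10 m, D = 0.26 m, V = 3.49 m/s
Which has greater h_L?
h_L(A) = 10.68 m, h_L(B) = 0.7163 m. Answer: A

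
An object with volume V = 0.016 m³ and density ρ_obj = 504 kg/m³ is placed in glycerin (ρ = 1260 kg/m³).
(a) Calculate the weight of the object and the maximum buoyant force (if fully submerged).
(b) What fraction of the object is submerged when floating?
(a) W=rho_obj*g*V=504*9.81*0.016=79.1 N; F_B(max)=rho*g*V=1260*9.81*0.016=197.8 N
(b) Floating fraction=rho_obj/rho=504/1260=0.400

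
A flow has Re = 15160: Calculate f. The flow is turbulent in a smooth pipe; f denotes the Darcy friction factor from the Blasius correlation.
Formula: f = \frac{0.316}{Re^{0.25}}
f = 0.316/15160^0.25 = 0.02848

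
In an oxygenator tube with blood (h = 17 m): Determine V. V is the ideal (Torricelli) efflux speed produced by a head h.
Formula: V = \sqrt{2 g h}
V = √(2·9.81·17) = 18.26 m/s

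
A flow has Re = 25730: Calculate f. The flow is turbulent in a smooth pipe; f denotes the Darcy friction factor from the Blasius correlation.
Formula: f = \frac{0.316}{Re^{0.25}}
f = 0.316/25730^0.25 = 0.02495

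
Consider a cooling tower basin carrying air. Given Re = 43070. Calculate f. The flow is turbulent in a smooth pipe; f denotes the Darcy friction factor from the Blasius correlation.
Formula: f = \frac{0.316}{Re^{0.25}}
f = 0.316/43070^0.25 = 0.02194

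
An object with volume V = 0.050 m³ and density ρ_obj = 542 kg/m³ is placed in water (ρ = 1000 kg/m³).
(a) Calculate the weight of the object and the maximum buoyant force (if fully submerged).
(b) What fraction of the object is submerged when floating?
(a) W=rho_obj*g*V=542*9.81*0.050=265.9 N; F_B(max)=rho*g*V=1000*9.81*0.050=490.5 N
(b) Floating fraction=rho_obj/rho=542/1000=0.542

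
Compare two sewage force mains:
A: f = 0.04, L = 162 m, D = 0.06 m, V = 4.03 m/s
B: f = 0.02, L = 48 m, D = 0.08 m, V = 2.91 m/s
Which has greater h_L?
h_L(A) = 89.4 m, h_L(B) = 5.179 m. Answer: A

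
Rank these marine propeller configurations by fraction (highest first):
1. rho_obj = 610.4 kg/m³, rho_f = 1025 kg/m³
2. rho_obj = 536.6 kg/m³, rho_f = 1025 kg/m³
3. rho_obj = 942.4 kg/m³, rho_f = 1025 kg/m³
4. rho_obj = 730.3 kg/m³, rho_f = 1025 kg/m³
Case 1: fraction = 0.5955
Case 2: fraction = 0.5235
Case 3: fraction = 0.9194
Case 4: fraction = 0.7125
Ranking (highest first): 3, 4, 1, 2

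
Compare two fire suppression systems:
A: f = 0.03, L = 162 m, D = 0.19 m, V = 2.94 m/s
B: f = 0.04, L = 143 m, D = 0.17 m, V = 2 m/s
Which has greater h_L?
h_L(A) = 11.27 m, h_L(B) = 6.86 m. Answer: A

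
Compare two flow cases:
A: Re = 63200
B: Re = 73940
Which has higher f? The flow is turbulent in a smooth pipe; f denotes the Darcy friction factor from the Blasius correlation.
f(A) = 0.01993, f(B) = 0.01916. Answer: A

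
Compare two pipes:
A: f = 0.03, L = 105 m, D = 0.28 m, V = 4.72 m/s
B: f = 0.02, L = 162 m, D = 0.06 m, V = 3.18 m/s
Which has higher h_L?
h_L(A) = 12.77 m, h_L(B) = 27.83 m. Answer: B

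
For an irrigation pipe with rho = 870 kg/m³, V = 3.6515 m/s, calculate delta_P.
Formula: V = \sqrt{\frac{2 \Delta P}{\rho}}
Substituting knowns: 3.6515 = √(2·(delta_P·1000)/870)
Solving for delta_P: delta_P = 3.6515²·870/2/1000 = 5.8 kPa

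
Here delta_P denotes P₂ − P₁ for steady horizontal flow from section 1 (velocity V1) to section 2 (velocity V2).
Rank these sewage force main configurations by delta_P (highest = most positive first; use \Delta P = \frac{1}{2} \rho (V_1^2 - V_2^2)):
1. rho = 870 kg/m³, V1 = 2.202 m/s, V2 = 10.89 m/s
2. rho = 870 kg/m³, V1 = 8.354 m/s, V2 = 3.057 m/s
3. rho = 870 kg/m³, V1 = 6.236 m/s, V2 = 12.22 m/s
Case 1: delta_P = -49.48 kPa
Case 2: delta_P = 26.29 kPa
Case 3: delta_P = -48.04 kPa
Ranking (highest first): 2, 3, 1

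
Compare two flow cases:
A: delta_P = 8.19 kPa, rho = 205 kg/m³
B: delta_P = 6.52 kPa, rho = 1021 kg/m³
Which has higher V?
V(A) = 8.939 m/s, V(B) = 3.574 m/s. Answer: A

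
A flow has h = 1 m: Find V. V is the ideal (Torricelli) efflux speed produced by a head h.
Formula: V = \sqrt{2 g h}
V = √(2·9.81·1) = 4.429 m/s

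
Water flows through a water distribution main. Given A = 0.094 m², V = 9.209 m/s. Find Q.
Formula: Q = A V
Q = 0.094·9.209·1000 = 865.6 L/s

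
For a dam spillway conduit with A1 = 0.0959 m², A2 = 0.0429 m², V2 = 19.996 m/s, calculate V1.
Formula: V_2 = \frac{A_1 V_1}{A_2}
Substituting knowns: 19.996 = 0.0959·V1/0.0429
Solving for V1: V1 = 19.996·0.0429/0.0959 = 8.945 m/s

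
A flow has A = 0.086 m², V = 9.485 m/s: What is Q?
Formula: Q = A V
Q = 0.086·9.485·1000 = 815.7 L/s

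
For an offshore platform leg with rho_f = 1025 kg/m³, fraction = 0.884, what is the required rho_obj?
Formula: f_{sub} = \frac{\rho_{obj}}{\rho_f}
Substituting knowns: 0.884 = rho_obj/1025
Solving for rho_obj: rho_obj = 0.884·1025 = 906.1 kg/m³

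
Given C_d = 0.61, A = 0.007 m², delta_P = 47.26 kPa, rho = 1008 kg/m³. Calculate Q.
Formula: Q = C_d A \sqrt{\frac{2 \Delta P}{\rho}}
Q = 0.61·0.007·√(2·(47.26·1000)/1008)·1000 = 41.35 L/s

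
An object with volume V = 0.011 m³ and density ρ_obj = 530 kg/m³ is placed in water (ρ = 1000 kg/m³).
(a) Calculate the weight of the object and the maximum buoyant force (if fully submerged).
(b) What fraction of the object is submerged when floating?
(a) W=rho_obj*g*V=530*9.81*0.011=57.2 N; F_B(max)=rho*g*V=1000*9.81*0.011=107.9 N
(b) Floating fraction=rho_obj/rho=530/1000=0.530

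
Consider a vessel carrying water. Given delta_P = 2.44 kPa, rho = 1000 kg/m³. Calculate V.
Formula: V = \sqrt{\frac{2 \Delta P}{\rho}}
V = √(2·(2.44·1000)/1000) = 2.209 m/s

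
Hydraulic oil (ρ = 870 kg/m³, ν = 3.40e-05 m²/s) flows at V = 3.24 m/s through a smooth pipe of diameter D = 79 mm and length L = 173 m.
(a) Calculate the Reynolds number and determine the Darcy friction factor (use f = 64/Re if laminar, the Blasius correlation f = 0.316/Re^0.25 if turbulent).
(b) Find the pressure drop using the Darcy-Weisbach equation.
(a) Re = V·D/ν = 3.24·0.079/3.40e-05 = 7528.2 → turbulent (Re > 4000); f = 0.316/Re^0.25 = 0.316/7528.2^0.25 = 0.033925
(b) Darcy-Weisbach: ΔP = f·(L/D)·½ρV²/1000 = 0.033925·(173/0.079)·½·870·3.24²/1000 = 339.2 kPa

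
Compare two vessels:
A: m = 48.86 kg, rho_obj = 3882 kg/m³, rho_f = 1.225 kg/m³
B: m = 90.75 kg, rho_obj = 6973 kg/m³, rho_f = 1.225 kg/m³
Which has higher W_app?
W_app(A) = 479.2 N, W_app(B) = 890.1 N. Answer: B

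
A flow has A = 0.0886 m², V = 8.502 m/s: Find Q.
Formula: Q = A V
Q = 0.0886·8.502·1000 = 753.3 L/s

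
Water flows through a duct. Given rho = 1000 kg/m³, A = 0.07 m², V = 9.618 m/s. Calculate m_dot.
Formula: \dot{m} = \rho A V
m_dot = 1000·0.07·9.618 = 673.3 kg/s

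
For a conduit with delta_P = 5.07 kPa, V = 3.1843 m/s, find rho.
Formula: V = \sqrt{\frac{2 \Delta P}{\rho}}
Substituting knowns: 3.1843 = √(2·(5.07·1000)/rho)
Solving for rho: rho = 2·(5.07·1000)/3.1843² = 1000 kg/m³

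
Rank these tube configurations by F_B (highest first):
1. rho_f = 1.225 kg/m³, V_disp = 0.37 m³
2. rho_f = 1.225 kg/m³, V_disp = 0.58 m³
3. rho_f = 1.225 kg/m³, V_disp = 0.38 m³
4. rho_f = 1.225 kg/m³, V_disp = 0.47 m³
Case 1: F_B = 4.446 N
Case 2: F_B = 6.97 N
Case 3: F_B = 4.567 N
Case 4: F_B = 5.648 N
Ranking (highest first): 2, 4, 3, 1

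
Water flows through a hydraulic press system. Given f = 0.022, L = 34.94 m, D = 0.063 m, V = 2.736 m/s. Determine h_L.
Formula: h_L = f \frac{L}{D} \frac{V^2}{2g}
h_L = 0.022·(34.94/0.063)·2.736²/(2·9.81) = 4.655 m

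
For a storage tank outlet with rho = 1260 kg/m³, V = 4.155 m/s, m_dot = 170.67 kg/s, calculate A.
Formula: \dot{m} = \rho A V
Substituting knowns: 170.67 = 1260·A·4.155
Solving for A: A = 170.67/(1260·4.155) = 0.0326 m²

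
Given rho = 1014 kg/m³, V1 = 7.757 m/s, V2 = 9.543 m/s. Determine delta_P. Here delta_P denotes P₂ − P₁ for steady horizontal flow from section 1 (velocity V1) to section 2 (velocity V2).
Formula: \Delta P = \frac{1}{2} \rho (V_1^2 - V_2^2)
delta_P = 0.5·1014·(7.757² − 9.543²)/1000 = -15.67 kPa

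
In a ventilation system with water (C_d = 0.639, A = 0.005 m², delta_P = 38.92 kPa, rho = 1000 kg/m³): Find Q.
Formula: Q = C_d A \sqrt{\frac{2 \Delta P}{\rho}}
Q = 0.639·0.005·√(2·(38.92·1000)/1000)·1000 = 28.19 L/s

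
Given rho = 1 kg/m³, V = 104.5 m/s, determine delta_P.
Formula: V = \sqrt{\frac{2 \Delta P}{\rho}}
Substituting knowns: 104.5 = √(2·(delta_P·1000)/1)
Solving for delta_P: delta_P = 104.5²·1/2/1000 = 5.46 kPa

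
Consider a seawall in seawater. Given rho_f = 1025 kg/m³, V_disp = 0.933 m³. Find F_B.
Formula: F_B = \rho_f g V_{disp}
F_B = 1025·9.81·0.933 = 9382 N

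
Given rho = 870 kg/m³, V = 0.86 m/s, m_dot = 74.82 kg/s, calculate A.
Formula: \dot{m} = \rho A V
Substituting knowns: 74.82 = 870·A·0.86
Solving for A: A = 74.82/(870·0.86) = 0.1 m²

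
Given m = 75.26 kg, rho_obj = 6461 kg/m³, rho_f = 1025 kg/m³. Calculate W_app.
Formula: W_{app} = mg\left(1 - \frac{\rho_f}{\rho_{obj}}\right)
W_app = 75.26·9.81·(1 − 1025/6461) = 621.2 N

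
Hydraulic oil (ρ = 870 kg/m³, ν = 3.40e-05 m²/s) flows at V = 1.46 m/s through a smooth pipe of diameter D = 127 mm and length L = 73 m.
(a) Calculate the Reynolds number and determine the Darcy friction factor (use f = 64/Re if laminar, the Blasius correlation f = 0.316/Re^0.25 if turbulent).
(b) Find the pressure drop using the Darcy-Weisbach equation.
(a) Re = V·D/ν = 1.46·0.127/3.40e-05 = 5453.5 → turbulent (Re > 4000); f = 0.316/Re^0.25 = 0.316/5453.5^0.25 = 0.036772
(b) Darcy-Weisbach: ΔP = f·(L/D)·½ρV²/1000 = 0.036772·(73/0.127)·½·870·1.46²/1000 = 19.6 kPa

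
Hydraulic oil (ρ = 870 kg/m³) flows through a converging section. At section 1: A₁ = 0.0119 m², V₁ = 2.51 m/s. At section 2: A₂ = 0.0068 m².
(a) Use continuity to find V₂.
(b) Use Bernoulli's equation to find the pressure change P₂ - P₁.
(a) Continuity: A₁V₁=A₂V₂ -> V₂=A₁V₁/A₂=0.0119*2.51/0.0068=4.39 m/s
(b) Bernoulli: P₂-P₁=0.5*rho*(V₁^2-V₂^2)/1000=0.5*870*(2.51^2-4.39^2)/1000=-5.643 kPa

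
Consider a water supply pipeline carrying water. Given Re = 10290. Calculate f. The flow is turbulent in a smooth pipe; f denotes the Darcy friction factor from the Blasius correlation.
Formula: f = \frac{0.316}{Re^{0.25}}
f = 0.316/10290^0.25 = 0.03137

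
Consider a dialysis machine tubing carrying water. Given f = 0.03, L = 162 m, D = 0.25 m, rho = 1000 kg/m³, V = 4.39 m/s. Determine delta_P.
Formula: \Delta P = f \frac{L}{D} \frac{\rho V^2}{2}
delta_P = 0.03·(162/0.25)·0.5·1000·4.39²/1000 = 187.3 kPa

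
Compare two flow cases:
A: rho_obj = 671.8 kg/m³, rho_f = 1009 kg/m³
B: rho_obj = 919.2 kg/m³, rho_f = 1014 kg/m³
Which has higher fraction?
fraction(A) = 0.6658, fraction(B) = 0.9065. Answer: B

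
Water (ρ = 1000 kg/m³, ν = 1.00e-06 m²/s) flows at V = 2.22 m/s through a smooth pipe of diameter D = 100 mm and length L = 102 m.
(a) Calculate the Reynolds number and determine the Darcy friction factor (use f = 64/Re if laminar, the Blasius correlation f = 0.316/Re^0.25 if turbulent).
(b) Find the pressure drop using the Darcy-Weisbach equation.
(a) Re = V·D/ν = 2.22·0.1/1.00e-06 = 222000 → turbulent (Re > 4000); f = 0.316/Re^0.25 = 0.316/222000^0.25 = 0.014558 (Blasius is strictly valid for Re ≲ 1e5; used here as the smooth-pipe estimate the problem specifies)
(b) Darcy-Weisbach: ΔP = f·(L/D)·½ρV²/1000 = 0.014558·(102/0.100)·½·1000·2.22²/1000 = 36.59 kPa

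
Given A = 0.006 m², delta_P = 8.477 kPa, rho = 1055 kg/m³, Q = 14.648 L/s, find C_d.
Formula: Q = C_d A \sqrt{\frac{2 \Delta P}{\rho}}
Substituting knowns: 14.648 = C_d·0.006·√(2·(8.477·1000)/1055)·1000
Solving for C_d: C_d = (14.648/1000)/(0.006·√(2·(8.477·1000)/1055)) = 0.609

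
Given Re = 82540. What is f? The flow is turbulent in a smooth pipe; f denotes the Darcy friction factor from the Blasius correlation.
Formula: f = \frac{0.316}{Re^{0.25}}
f = 0.316/82540^0.25 = 0.01864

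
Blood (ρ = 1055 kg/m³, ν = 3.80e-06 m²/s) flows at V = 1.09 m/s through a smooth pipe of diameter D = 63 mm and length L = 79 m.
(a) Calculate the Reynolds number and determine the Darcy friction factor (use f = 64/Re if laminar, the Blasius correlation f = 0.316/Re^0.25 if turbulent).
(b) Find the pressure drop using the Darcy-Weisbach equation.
(a) Re = V·D/ν = 1.09·0.063/3.80e-06 = 18071 → turbulent (Re > 4000); f = 0.316/Re^0.25 = 0.316/18071^0.25 = 0.027255
(b) Darcy-Weisbach: ΔP = f·(L/D)·½ρV²/1000 = 0.027255·(79/0.063)·½·1055·1.09²/1000 = 21.42 kPa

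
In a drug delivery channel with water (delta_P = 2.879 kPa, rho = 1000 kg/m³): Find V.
Formula: V = \sqrt{\frac{2 \Delta P}{\rho}}
V = √(2·(2.879·1000)/1000) = 2.4 m/s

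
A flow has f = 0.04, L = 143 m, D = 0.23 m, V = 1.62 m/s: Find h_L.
Formula: h_L = f \frac{L}{D} \frac{V^2}{2g}
h_L = 0.04·(143/0.23)·1.62²/(2·9.81) = 3.327 m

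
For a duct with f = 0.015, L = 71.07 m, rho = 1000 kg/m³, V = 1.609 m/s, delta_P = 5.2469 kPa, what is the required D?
Formula: \Delta P = f \frac{L}{D} \frac{\rho V^2}{2}
Substituting knowns: 5.2469 = 0.015·(71.07/D)·0.5·1000·1.609²/1000
Solving for D: D = 0.015·71.07·0.5·1000·1.609²/(5.2469·1000) = 0.263 m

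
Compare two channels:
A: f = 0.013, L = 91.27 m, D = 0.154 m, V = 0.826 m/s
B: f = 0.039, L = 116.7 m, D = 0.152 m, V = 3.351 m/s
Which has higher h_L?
h_L(A) = 0.2679 m, h_L(B) = 17.14 m. Answer: B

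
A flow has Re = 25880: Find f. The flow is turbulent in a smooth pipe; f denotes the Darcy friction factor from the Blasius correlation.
Formula: f = \frac{0.316}{Re^{0.25}}
f = 0.316/25880^0.25 = 0.02491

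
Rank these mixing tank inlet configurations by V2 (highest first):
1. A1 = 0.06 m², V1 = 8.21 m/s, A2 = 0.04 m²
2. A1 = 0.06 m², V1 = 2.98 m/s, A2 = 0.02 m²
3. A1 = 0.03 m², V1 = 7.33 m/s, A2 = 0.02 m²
Case 1: V2 = 12.32 m/s
Case 2: V2 = 8.94 m/s
Case 3: V2 = 10.99 m/s
Ranking (highest first): 1, 3, 2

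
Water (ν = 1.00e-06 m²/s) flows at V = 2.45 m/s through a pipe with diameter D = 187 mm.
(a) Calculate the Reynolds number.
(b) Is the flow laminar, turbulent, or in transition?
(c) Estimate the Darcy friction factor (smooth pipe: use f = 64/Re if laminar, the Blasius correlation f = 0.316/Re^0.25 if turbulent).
(a) Re = V·D/ν = 2.45·0.187/1.00e-06 = 458150
(b) Flow regime: turbulent (Re > 4000)
(c) Friction factor: f = 0.316/Re^0.25 = 0.316/458150^0.25 = 0.01215 (Blasius is strictly valid for Re ≲ 1e5; used here as the smooth-pipe estimate the problem specifies)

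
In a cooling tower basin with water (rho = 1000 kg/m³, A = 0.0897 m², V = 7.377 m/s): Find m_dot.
Formula: \dot{m} = \rho A V
m_dot = 1000·0.0897·7.377 = 661.7 kg/s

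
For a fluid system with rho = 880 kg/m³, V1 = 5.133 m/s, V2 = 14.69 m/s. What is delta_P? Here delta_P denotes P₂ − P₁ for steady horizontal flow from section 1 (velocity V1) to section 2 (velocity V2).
Formula: \Delta P = \frac{1}{2} \rho (V_1^2 - V_2^2)
delta_P = 0.5·880·(5.133² − 14.69²)/1000 = -83.36 kPa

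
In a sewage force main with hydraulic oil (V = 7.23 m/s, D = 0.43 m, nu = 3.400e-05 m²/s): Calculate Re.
Formula: Re = \frac{V D}{\nu}
Re = 7.23·0.43/3.400e-05 = 91438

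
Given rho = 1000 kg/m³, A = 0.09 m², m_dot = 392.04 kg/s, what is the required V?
Formula: \dot{m} = \rho A V
Substituting knowns: 392.04 = 1000·0.09·V
Solving for V: V = 392.04/(1000·0.09) = 4.356 m/s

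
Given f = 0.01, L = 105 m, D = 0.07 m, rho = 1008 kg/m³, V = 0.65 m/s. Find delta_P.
Formula: \Delta P = f \frac{L}{D} \frac{\rho V^2}{2}
delta_P = 0.01·(105/0.07)·0.5·1008·0.65²/1000 = 3.194 kPa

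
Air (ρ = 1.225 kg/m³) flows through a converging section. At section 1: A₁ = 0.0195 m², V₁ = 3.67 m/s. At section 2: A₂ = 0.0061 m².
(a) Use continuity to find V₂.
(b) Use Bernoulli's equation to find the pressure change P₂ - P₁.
(a) Continuity: A₁V₁=A₂V₂ -> V₂=A₁V₁/A₂=0.0195*3.67/0.0061=11.73 m/s
(b) Bernoulli: P₂-P₁=0.5*rho*(V₁^2-V₂^2)/1000=0.5*1.225*(3.67^2-11.73^2)/1000=-0.07603 kPa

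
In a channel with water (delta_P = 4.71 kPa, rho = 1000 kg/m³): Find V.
Formula: V = \sqrt{\frac{2 \Delta P}{\rho}}
V = √(2·(4.71·1000)/1000) = 3.069 m/s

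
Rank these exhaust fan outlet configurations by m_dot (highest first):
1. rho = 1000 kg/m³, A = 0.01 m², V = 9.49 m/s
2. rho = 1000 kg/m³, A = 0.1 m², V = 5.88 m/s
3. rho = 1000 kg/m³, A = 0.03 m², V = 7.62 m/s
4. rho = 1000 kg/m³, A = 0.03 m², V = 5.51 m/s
Case 1: m_dot = 94.9 kg/s
Case 2: m_dot = 588 kg/s
Case 3: m_dot = 228.6 kg/s
Case 4: m_dot = 165.3 kg/s
Ranking (highest first): 2, 3, 4, 1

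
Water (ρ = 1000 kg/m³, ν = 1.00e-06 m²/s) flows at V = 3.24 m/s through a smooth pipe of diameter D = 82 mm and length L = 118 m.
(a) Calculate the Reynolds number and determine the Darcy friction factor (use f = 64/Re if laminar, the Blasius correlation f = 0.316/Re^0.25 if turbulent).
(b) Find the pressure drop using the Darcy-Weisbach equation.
(a) Re = V·D/ν = 3.24·0.082/1.00e-06 = 265680 → turbulent (Re > 4000); f = 0.316/Re^0.25 = 0.316/265680^0.25 = 0.013919 (Blasius is strictly valid for Re ≲ 1e5; used here as the smooth-pipe estimate the problem specifies)
(b) Darcy-Weisbach: ΔP = f·(L/D)·½ρV²/1000 = 0.013919·(118/0.082)·½·1000·3.24²/1000 = 105.1 kPa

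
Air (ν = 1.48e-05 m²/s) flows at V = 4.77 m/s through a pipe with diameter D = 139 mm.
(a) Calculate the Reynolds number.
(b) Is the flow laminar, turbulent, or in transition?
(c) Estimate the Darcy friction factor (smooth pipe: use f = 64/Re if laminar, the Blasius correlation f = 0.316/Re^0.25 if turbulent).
(a) Re = V·D/ν = 4.77·0.139/1.48e-05 = 44799
(b) Flow regime: turbulent (Re > 4000)
(c) Friction factor: f = 0.316/Re^0.25 = 0.316/44799^0.25 = 0.02172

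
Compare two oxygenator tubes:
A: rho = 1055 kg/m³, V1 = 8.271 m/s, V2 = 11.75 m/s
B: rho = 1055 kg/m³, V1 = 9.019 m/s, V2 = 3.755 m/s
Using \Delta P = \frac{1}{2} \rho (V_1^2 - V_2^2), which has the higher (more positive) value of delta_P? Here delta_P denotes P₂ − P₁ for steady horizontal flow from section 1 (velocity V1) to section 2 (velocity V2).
delta_P(A) = -36.74 kPa, delta_P(B) = 35.47 kPa. Answer: B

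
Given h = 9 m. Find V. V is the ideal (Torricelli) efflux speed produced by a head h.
Formula: V = \sqrt{2 g h}
V = √(2·9.81·9) = 13.29 m/s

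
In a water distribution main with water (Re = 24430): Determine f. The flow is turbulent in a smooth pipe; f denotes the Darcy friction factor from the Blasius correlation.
Formula: f = \frac{0.316}{Re^{0.25}}
f = 0.316/24430^0.25 = 0.02528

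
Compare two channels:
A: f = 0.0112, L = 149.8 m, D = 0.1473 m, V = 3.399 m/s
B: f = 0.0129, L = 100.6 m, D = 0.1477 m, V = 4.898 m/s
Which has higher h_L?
h_L(A) = 6.707 m, h_L(B) = 10.74 m. Answer: B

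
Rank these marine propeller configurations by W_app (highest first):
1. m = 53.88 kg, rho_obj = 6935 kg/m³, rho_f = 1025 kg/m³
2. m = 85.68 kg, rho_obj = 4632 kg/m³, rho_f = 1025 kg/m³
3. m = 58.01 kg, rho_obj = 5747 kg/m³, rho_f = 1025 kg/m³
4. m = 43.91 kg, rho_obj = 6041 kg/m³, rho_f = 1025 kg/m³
Case 1: W_app = 450.4 N
Case 2: W_app = 654.5 N
Case 3: W_app = 467.6 N
Case 4: W_app = 357.7 N
Ranking (highest first): 2, 3, 1, 4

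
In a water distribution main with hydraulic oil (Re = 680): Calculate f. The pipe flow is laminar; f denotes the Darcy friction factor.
Formula: f = \frac{64}{Re}
f = 64/680 = 0.09412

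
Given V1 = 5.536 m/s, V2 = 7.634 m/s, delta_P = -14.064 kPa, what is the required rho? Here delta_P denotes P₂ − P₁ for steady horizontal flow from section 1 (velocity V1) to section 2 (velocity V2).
Formula: \Delta P = \frac{1}{2} \rho (V_1^2 - V_2^2)
Substituting knowns: -14.064 = 0.5·rho·(5.536² − 7.634²)/1000
Solving for rho: rho = 2·(-14.064·1000)/(5.536² − 7.634²) = 1018 kg/m³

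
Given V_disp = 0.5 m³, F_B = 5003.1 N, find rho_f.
Formula: F_B = \rho_f g V_{disp}
Substituting knowns: 5003.1 = rho_f·9.81·0.5
Solving for rho_f: rho_f = 5003.1/(9.81·0.5) = 1020 kg/m³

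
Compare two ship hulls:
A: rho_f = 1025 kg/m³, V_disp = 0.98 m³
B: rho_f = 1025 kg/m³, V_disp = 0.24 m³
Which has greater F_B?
F_B(A) = 9854 N, F_B(B) = 2413 N. Answer: A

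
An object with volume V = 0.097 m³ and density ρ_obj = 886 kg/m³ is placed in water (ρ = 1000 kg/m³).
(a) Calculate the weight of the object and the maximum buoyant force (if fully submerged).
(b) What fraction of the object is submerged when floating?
(a) W=rho_obj*g*V=886*9.81*0.097=843.1 N; F_B(max)=rho*g*V=1000*9.81*0.097=951.6 N
(b) Floating fraction=rho_obj/rho=886/1000=0.886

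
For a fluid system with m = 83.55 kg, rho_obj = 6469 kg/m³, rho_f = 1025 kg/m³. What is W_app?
Formula: W_{app} = mg\left(1 - \frac{\rho_f}{\rho_{obj}}\right)
W_app = 83.55·9.81·(1 − 1025/6469) = 689.8 N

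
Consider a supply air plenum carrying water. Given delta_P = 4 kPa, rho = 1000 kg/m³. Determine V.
Formula: V = \sqrt{\frac{2 \Delta P}{\rho}}
V = √(2·(4·1000)/1000) = 2.828 m/s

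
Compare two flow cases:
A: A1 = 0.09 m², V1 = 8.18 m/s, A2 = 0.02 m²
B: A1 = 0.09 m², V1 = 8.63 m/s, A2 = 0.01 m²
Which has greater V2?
V2(A) = 36.81 m/s, V2(B) = 77.67 m/s. Answer: B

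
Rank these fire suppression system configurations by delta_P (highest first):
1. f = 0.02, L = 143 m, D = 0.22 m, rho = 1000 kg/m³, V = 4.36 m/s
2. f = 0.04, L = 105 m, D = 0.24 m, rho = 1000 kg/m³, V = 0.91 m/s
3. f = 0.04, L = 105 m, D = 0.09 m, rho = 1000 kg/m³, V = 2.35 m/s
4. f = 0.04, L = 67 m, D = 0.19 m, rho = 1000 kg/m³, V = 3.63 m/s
Case 1: delta_P = 123.6 kPa
Case 2: delta_P = 7.246 kPa
Case 3: delta_P = 128.9 kPa
Case 4: delta_P = 92.93 kPa
Ranking (highest first): 3, 1, 4, 2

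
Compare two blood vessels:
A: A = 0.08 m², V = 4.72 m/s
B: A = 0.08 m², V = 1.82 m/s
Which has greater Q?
Q(A) = 377.6 L/s, Q(B) = 145.6 L/s. Answer: A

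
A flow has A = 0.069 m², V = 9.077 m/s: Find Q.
Formula: Q = A V
Q = 0.069·9.077·1000 = 626.3 L/s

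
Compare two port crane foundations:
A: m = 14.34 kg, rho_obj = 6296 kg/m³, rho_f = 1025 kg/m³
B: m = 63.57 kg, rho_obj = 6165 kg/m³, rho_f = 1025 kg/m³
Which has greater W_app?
W_app(A) = 117.8 N, W_app(B) = 519.9 N. Answer: B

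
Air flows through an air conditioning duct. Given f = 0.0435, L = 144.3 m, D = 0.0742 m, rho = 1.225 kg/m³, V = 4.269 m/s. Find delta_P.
Formula: \Delta P = f \frac{L}{D} \frac{\rho V^2}{2}
delta_P = 0.0435·(144.3/0.0742)·0.5·1.225·4.269²/1000 = 0.9443 kPa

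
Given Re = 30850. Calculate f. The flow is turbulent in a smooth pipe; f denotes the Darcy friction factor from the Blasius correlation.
Formula: f = \frac{0.316}{Re^{0.25}}
f = 0.316/30850^0.25 = 0.02384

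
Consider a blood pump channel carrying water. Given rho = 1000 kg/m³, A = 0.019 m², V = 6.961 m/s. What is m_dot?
Formula: \dot{m} = \rho A V
m_dot = 1000·0.019·6.961 = 132.3 kg/s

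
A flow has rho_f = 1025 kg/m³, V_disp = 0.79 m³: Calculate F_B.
Formula: F_B = \rho_f g V_{disp}
F_B = 1025·9.81·0.79 = 7944 N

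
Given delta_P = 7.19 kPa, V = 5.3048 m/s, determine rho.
Formula: V = \sqrt{\frac{2 \Delta P}{\rho}}
Substituting knowns: 5.3048 = √(2·(7.19·1000)/rho)
Solving for rho: rho = 2·(7.19·1000)/5.3048² = 511 kg/m³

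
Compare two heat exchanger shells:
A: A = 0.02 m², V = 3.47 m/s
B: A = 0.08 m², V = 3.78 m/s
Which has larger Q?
Q(A) = 69.4 L/s, Q(B) = 302.4 L/s. Answer: B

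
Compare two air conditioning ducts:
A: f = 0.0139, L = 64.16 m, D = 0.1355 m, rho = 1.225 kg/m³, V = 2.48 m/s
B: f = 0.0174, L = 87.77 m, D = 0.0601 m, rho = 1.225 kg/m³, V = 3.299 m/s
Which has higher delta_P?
delta_P(A) = 0.02479 kPa, delta_P(B) = 0.1694 kPa. Answer: B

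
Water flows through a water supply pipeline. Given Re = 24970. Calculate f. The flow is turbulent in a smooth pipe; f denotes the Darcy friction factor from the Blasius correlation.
Formula: f = \frac{0.316}{Re^{0.25}}
f = 0.316/24970^0.25 = 0.02514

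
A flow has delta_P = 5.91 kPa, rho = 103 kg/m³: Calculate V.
Formula: V = \sqrt{\frac{2 \Delta P}{\rho}}
V = √(2·(5.91·1000)/103) = 10.71 m/s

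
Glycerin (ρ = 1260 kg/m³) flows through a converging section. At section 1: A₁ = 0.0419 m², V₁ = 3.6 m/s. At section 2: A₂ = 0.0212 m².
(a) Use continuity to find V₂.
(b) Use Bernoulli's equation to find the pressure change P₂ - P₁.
(a) Continuity: A₁V₁=A₂V₂ -> V₂=A₁V₁/A₂=0.0419*3.6/0.0212=7.12 m/s
(b) Bernoulli: P₂-P₁=0.5*rho*(V₁^2-V₂^2)/1000=0.5*1260*(3.6^2-7.12^2)/1000=-23.77 kPa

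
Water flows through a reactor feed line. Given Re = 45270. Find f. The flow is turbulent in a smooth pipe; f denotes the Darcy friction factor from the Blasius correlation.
Formula: f = \frac{0.316}{Re^{0.25}}
f = 0.316/45270^0.25 = 0.02166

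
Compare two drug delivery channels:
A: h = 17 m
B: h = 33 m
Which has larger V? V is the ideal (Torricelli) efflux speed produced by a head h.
V(A) = 18.26 m/s, V(B) = 25.45 m/s. Answer: B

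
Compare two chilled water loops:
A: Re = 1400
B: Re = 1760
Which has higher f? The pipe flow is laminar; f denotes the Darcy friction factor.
f(A) = 0.04571, f(B) = 0.03636. Answer: A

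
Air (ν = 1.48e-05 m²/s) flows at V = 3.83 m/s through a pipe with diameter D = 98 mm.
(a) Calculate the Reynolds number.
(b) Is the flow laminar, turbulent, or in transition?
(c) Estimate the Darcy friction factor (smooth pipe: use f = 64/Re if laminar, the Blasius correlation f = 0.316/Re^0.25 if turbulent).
(a) Re = V·D/ν = 3.83·0.098/1.48e-05 = 25361
(b) Flow regime: turbulent (Re > 4000)
(c) Friction factor: f = 0.316/Re^0.25 = 0.316/25361^0.25 = 0.02504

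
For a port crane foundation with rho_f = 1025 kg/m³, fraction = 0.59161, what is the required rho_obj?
Formula: f_{sub} = \frac{\rho_{obj}}{\rho_f}
Substituting knowns: 0.59161 = rho_obj/1025
Solving for rho_obj: rho_obj = 0.59161·1025 = 606.4 kg/m³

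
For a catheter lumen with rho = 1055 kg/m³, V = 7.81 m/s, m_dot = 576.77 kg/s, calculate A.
Formula: \dot{m} = \rho A V
Substituting knowns: 576.77 = 1055·A·7.81
Solving for A: A = 576.77/(1055·7.81) = 0.07 m²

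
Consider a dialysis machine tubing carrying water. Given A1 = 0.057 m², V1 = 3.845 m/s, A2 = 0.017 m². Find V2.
Formula: V_2 = \frac{A_1 V_1}{A_2}
V2 = 0.057·3.845/0.017 = 12.89 m/s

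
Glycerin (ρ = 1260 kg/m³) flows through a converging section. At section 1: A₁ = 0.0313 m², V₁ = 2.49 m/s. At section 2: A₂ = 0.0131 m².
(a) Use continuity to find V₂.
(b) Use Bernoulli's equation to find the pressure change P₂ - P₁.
(a) Continuity: A₁V₁=A₂V₂ -> V₂=A₁V₁/A₂=0.0313*2.49/0.0131=5.95 m/s
(b) Bernoulli: P₂-P₁=0.5*rho*(V₁^2-V₂^2)/1000=0.5*1260*(2.49^2-5.95^2)/1000=-18.4 kPa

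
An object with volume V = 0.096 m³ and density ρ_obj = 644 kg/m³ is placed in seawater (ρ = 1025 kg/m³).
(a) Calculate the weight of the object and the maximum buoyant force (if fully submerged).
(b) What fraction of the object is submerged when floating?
(a) W=rho_obj*g*V=644*9.81*0.096=606.5 N; F_B(max)=rho*g*V=1025*9.81*0.096=965.3 N
(b) Floating fraction=rho_obj/rho=644/1025=0.628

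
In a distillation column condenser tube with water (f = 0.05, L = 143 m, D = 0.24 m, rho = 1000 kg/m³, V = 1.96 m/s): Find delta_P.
Formula: \Delta P = f \frac{L}{D} \frac{\rho V^2}{2}
delta_P = 0.05·(143/0.24)·0.5·1000·1.96²/1000 = 57.22 kPa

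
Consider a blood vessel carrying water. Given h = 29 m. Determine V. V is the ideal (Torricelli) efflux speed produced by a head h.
Formula: V = \sqrt{2 g h}
V = √(2·9.81·29) = 23.85 m/s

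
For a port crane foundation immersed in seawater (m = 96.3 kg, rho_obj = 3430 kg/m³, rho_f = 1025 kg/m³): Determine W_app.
Formula: W_{app} = mg\left(1 - \frac{\rho_f}{\rho_{obj}}\right)
W_app = 96.3·9.81·(1 − 1025/3430) = 662.4 N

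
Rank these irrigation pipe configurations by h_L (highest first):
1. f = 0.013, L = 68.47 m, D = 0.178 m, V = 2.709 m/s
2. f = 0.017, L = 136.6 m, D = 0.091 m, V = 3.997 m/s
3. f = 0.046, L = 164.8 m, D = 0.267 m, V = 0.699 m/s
Case 1: h_L = 1.87 m
Case 2: h_L = 20.78 m
Case 3: h_L = 0.7071 m
Ranking (highest first): 2, 1, 3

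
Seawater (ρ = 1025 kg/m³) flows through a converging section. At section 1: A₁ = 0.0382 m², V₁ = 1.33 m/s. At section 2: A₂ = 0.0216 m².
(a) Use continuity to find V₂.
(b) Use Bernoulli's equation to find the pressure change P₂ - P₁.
(a) Continuity: A₁V₁=A₂V₂ -> V₂=A₁V₁/A₂=0.0382*1.33/0.0216=2.35 m/s
(b) Bernoulli: P₂-P₁=0.5*rho*(V₁^2-V₂^2)/1000=0.5*1025*(1.33^2-2.35^2)/1000=-1.924 kPa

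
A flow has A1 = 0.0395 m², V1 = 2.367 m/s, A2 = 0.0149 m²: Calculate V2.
Formula: V_2 = \frac{A_1 V_1}{A_2}
V2 = 0.0395·2.367/0.0149 = 6.275 m/s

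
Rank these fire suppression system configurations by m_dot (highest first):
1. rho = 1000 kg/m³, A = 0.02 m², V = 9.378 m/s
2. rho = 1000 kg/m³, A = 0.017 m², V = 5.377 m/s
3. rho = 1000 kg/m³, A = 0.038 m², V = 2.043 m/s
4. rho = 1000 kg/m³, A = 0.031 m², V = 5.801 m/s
Case 1: m_dot = 187.6 kg/s
Case 2: m_dot = 91.41 kg/s
Case 3: m_dot = 77.63 kg/s
Case 4: m_dot = 179.8 kg/s
Ranking (highest first): 1, 4, 2, 3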